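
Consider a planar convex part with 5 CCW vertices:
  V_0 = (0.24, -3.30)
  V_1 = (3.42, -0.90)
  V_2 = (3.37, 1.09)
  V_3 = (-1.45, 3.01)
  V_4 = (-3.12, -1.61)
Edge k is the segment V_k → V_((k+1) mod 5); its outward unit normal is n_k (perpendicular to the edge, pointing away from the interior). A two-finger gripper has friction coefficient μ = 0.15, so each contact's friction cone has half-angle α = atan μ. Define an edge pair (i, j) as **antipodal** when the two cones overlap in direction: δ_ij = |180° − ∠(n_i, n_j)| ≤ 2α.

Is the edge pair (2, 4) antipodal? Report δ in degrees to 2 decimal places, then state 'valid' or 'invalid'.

α = atan 0.15 = 8.53°;  2α = 17.06°
edge 2: e_2 = (-4.82, +1.92);  n_2 = (+0.3701, +0.9290)
edge 4: e_4 = (+3.36, -1.69);  n_4 = (-0.4493, -0.8934)
∠(n_2, n_4) = 175.02°
δ = |180° − 175.02°| = 4.98°
4.98° ≤ 2α = 17.06°  →  valid

δ = 4.98°, valid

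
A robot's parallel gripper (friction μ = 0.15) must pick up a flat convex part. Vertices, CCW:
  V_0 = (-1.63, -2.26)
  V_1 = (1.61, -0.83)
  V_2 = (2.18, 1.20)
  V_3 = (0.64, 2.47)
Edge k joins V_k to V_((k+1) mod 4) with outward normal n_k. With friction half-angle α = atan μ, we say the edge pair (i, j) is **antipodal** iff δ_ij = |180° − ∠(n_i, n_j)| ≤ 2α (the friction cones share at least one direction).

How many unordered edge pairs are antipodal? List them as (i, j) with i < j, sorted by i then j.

count = 1; pairs: (1,3)

α = atan 0.15 = 8.53°;  2α = 17.06°
n_0 = (+0.4038, -0.9149)
n_1 = (+0.9628, -0.2703)
n_2 = (+0.6362, +0.7715)
n_3 = (-0.9016, +0.4327)
  (0,1): δ = 129.50°  ·
  (0,2): δ = 63.33°  ·
  (0,3): δ = 40.55°  ·
  (1,2): δ = 113.83°  ·
  (1,3): δ = 9.95°  ✓
  (2,3): δ = 76.13°  ·
antipodal pairs: 1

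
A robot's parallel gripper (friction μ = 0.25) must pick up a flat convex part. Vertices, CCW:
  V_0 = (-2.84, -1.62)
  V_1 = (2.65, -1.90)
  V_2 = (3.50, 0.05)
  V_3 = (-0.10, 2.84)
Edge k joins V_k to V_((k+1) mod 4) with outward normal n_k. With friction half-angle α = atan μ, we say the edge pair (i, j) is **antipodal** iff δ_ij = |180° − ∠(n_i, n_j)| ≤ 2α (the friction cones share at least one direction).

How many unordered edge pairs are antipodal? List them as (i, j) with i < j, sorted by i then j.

count = 1; pairs: (1,3)

α = atan 0.25 = 14.04°;  2α = 28.07°
n_0 = (-0.0509, -0.9987)
n_1 = (+0.9167, -0.3996)
n_2 = (+0.6126, +0.7904)
n_3 = (-0.8521, +0.5235)
  (0,1): δ = 110.63°  ·
  (0,2): δ = 34.86°  ·
  (0,3): δ = 61.36°  ·
  (1,2): δ = 104.22°  ·
  (1,3): δ = 8.01°  ✓
  (2,3): δ = 83.79°  ·
antipodal pairs: 1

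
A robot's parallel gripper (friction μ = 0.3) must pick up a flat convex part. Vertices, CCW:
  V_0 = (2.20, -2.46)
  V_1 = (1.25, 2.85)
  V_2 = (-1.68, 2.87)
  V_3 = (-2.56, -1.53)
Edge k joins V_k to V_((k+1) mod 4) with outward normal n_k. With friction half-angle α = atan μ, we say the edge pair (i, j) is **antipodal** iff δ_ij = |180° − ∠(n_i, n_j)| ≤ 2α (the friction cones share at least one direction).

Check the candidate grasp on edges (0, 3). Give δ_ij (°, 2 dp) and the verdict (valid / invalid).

α = atan 0.3 = 16.70°;  2α = 33.40°
edge 0: e_0 = (-0.95, +5.31);  n_0 = (+0.9844, +0.1761)
edge 3: e_3 = (+4.76, -0.93);  n_3 = (-0.1918, -0.9814)
∠(n_0, n_3) = 111.20°
δ = |180° − 111.20°| = 68.80°
68.80° > 2α = 33.40°  →  invalid

δ = 68.80°, invalid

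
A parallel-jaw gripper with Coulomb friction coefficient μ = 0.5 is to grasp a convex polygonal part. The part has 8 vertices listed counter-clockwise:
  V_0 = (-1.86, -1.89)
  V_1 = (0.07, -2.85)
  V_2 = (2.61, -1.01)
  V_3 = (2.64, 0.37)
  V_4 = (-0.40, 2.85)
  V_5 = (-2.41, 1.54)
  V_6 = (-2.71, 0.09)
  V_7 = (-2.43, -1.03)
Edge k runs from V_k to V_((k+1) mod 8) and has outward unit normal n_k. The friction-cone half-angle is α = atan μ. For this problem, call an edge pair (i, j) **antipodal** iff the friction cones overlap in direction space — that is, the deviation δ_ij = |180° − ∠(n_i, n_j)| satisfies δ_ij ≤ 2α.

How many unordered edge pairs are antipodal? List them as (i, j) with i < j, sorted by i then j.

α = atan 0.5 = 26.57°;  2α = 53.13°
n_0 = (-0.4454, -0.8954)
n_1 = (+0.5867, -0.8098)
n_2 = (+0.9998, -0.0217)
n_3 = (+0.6321, +0.7749)
n_4 = (-0.5460, +0.8378)
n_5 = (-0.9793, +0.2026)
n_6 = (-0.9701, -0.2425)
n_7 = (-0.8335, -0.5525)
  (0,1): δ = 117.63°  ·
  (0,2): δ = 64.80°  ·
  (0,3): δ = 12.76°  ✓
  (0,4): δ = 59.54°  ·
  (0,5): δ = 104.76°  ·
  (0,6): δ = 130.48°  ·
  (0,7): δ = 149.98°  ·
  (1,2): δ = 127.17°  ·
  (1,3): δ = 75.13°  ·
  (1,4): δ = 2.83°  ✓
  (1,5): δ = 42.39°  ✓
  (1,6): δ = 68.12°  ·
  (1,7): δ = 87.62°  ·
  (2,3): δ = 127.96°  ·
  (2,4): δ = 55.66°  ·
  (2,5): δ = 10.44°  ✓
  (2,6): δ = 15.28°  ✓
  (2,7): δ = 34.78°  ✓
  (3,4): δ = 107.70°  ·
  (3,5): δ = 62.48°  ·
  (3,6): δ = 36.76°  ✓
  (3,7): δ = 17.26°  ✓
  (4,5): δ = 134.78°  ·
  (4,6): δ = 109.06°  ·
  (4,7): δ = 89.56°  ·
  (5,6): δ = 154.27°  ·
  (5,7): δ = 134.77°  ·
  (6,7): δ = 160.50°  ·
antipodal pairs: 8

count = 8; pairs: (0,3), (1,4), (1,5), (2,5), (2,6), (2,7), (3,6), (3,7)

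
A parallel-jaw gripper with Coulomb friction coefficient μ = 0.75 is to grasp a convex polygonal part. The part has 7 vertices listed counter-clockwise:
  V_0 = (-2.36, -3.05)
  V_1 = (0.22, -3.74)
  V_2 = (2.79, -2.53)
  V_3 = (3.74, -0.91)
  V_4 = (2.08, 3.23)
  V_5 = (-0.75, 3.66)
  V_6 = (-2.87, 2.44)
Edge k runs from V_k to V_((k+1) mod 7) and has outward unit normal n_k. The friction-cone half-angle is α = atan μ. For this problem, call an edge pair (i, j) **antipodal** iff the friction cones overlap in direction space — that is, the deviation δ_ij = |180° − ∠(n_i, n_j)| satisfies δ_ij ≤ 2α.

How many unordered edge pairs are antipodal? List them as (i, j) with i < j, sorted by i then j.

α = atan 0.75 = 36.87°;  2α = 73.74°
n_0 = (-0.2584, -0.9660)
n_1 = (+0.4260, -0.9047)
n_2 = (+0.8626, -0.5059)
n_3 = (+0.9282, +0.3722)
n_4 = (+0.1502, +0.9887)
n_5 = (-0.4988, +0.8667)
n_6 = (-0.9957, -0.0925)
  (0,1): δ = 139.82°  ·
  (0,2): δ = 105.42°  ·
  (0,3): δ = 53.18°  ✓
  (0,4): δ = 6.33°  ✓
  (0,5): δ = 44.89°  ✓
  (0,6): δ = 110.28°  ·
  (1,2): δ = 145.60°  ·
  (1,3): δ = 93.36°  ·
  (1,4): δ = 33.85°  ✓
  (1,5): δ = 4.71°  ✓
  (1,6): δ = 70.10°  ✓
  (2,3): δ = 127.76°  ·
  (2,4): δ = 68.25°  ✓
  (2,5): δ = 29.69°  ✓
  (2,6): δ = 35.70°  ✓
  (3,4): δ = 120.49°  ·
  (3,5): δ = 81.93°  ·
  (3,6): δ = 16.54°  ✓
  (4,5): δ = 141.44°  ·
  (4,6): δ = 76.05°  ·
  (5,6): δ = 114.61°  ·
antipodal pairs: 10

count = 10; pairs: (0,3), (0,4), (0,5), (1,4), (1,5), (1,6), (2,4), (2,5), (2,6), (3,6)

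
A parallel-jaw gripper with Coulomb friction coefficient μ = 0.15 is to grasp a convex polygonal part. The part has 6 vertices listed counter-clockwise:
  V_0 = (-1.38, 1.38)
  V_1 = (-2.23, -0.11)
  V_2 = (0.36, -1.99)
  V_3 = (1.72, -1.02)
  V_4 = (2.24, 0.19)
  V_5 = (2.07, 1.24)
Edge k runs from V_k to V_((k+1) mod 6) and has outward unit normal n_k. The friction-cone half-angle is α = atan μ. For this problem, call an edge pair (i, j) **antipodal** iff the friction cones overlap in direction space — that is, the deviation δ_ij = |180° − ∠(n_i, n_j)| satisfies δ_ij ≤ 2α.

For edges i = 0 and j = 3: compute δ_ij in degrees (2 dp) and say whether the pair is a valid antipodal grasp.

α = atan 0.15 = 8.53°;  2α = 17.06°
edge 0: e_0 = (-0.85, -1.49);  n_0 = (-0.8686, +0.4955)
edge 3: e_3 = (+0.52, +1.21);  n_3 = (+0.9188, -0.3948)
∠(n_0, n_3) = 173.55°
δ = |180° − 173.55°| = 6.45°
6.45° ≤ 2α = 17.06°  →  valid

δ = 6.45°, valid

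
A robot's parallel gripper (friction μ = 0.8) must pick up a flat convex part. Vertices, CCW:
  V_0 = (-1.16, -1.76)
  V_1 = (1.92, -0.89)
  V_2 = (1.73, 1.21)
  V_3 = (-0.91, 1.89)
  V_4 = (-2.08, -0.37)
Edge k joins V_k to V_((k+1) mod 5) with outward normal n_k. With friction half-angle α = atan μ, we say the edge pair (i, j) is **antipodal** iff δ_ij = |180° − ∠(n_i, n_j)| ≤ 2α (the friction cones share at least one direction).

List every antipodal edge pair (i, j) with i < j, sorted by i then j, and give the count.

α = atan 0.8 = 38.66°;  2α = 77.32°
n_0 = (+0.2718, -0.9623)
n_1 = (+0.9959, +0.0901)
n_2 = (+0.2494, +0.9684)
n_3 = (-0.8881, +0.4597)
n_4 = (-0.8339, -0.5519)
  (0,1): δ = 100.60°  ·
  (0,2): δ = 30.22°  ✓
  (0,3): δ = 46.86°  ✓
  (0,4): δ = 107.73°  ·
  (1,2): δ = 109.61°  ·
  (1,3): δ = 32.54°  ✓
  (1,4): δ = 28.33°  ✓
  (2,3): δ = 102.93°  ·
  (2,4): δ = 42.06°  ✓
  (3,4): δ = 119.13°  ·
antipodal pairs: 5

count = 5; pairs: (0,2), (0,3), (1,3), (1,4), (2,4)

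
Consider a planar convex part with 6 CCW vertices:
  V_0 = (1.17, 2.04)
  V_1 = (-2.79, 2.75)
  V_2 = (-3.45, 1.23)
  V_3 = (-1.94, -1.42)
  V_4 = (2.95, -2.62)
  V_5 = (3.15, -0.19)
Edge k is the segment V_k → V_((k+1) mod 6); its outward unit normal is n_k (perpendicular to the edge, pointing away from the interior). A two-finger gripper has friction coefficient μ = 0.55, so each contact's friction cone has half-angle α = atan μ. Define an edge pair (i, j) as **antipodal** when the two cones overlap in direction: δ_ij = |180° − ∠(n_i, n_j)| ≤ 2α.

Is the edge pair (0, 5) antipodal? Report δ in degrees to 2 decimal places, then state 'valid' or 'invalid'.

δ = 141.77°, invalid

α = atan 0.55 = 28.81°;  2α = 57.62°
edge 0: e_0 = (-3.96, +0.71);  n_0 = (+0.1765, +0.9843)
edge 5: e_5 = (-1.98, +2.23);  n_5 = (+0.7478, +0.6639)
∠(n_0, n_5) = 38.23°
δ = |180° − 38.23°| = 141.77°
141.77° > 2α = 57.62°  →  invalid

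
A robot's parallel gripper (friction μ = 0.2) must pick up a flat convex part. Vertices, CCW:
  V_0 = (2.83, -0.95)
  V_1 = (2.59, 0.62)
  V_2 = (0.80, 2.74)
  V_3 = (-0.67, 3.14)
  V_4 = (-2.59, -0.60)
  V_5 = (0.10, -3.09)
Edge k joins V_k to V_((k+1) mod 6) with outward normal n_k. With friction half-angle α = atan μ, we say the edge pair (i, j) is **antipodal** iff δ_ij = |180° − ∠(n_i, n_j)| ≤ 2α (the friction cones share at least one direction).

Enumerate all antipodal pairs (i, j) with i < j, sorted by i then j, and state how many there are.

count = 1; pairs: (1,4)

α = atan 0.2 = 11.31°;  2α = 22.62°
n_0 = (+0.9885, +0.1511)
n_1 = (+0.7641, +0.6451)
n_2 = (+0.2626, +0.9649)
n_3 = (-0.8896, +0.4567)
n_4 = (-0.6793, -0.7339)
n_5 = (+0.6169, -0.7870)
  (0,1): δ = 148.52°  ·
  (0,2): δ = 113.91°  ·
  (0,3): δ = 35.87°  ·
  (0,4): δ = 38.52°  ·
  (0,5): δ = 119.40°  ·
  (1,2): δ = 145.40°  ·
  (1,3): δ = 67.35°  ·
  (1,4): δ = 7.04°  ✓
  (1,5): δ = 87.92°  ·
  (2,3): δ = 101.95°  ·
  (2,4): δ = 27.57°  ·
  (2,5): δ = 53.31°  ·
  (3,4): δ = 105.61°  ·
  (3,5): δ = 24.73°  ·
  (4,5): δ = 99.12°  ·
antipodal pairs: 1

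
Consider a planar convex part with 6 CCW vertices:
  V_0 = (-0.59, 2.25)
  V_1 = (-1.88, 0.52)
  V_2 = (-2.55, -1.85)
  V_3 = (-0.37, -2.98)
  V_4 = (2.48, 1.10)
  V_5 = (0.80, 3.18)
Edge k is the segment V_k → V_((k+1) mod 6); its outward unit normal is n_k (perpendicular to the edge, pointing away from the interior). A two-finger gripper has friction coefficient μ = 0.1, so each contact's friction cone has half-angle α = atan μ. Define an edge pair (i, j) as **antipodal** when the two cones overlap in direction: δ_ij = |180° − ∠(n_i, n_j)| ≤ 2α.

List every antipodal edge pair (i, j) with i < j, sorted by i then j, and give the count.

α = atan 0.1 = 5.71°;  2α = 11.42°
n_0 = (-0.8017, +0.5978)
n_1 = (-0.9623, +0.2720)
n_2 = (-0.4602, -0.8878)
n_3 = (+0.8198, -0.5727)
n_4 = (+0.7779, +0.6283)
n_5 = (-0.5561, +0.8311)
  (0,1): δ = 159.08°  ·
  (0,2): δ = 80.69°  ·
  (0,3): δ = 1.78°  ✓
  (0,4): δ = 75.64°  ·
  (0,5): δ = 160.50°  ·
  (1,2): δ = 101.61°  ·
  (1,3): δ = 19.15°  ·
  (1,4): δ = 54.71°  ·
  (1,5): δ = 139.57°  ·
  (2,3): δ = 97.54°  ·
  (2,4): δ = 23.67°  ·
  (2,5): δ = 61.18°  ·
  (3,4): δ = 106.14°  ·
  (3,5): δ = 21.28°  ·
  (4,5): δ = 95.14°  ·
antipodal pairs: 1

count = 1; pairs: (0,3)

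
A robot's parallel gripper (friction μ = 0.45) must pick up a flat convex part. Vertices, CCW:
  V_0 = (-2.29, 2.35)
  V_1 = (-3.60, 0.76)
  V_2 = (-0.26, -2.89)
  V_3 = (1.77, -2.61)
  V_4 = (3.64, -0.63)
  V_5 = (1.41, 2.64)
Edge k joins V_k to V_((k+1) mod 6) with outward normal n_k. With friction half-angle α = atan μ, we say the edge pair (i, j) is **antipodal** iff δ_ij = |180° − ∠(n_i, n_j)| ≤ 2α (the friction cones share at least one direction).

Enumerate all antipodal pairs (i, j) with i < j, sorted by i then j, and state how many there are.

α = atan 0.45 = 24.23°;  2α = 48.46°
n_0 = (-0.7718, +0.6359)
n_1 = (-0.7377, -0.6751)
n_2 = (+0.1366, -0.9906)
n_3 = (+0.7270, -0.6866)
n_4 = (+0.8262, +0.5634)
n_5 = (-0.0781, +0.9969)
  (0,1): δ = 98.05°  ·
  (0,2): δ = 42.66°  ✓
  (0,3): δ = 3.88°  ✓
  (0,4): δ = 73.78°  ·
  (0,5): δ = 133.97°  ·
  (1,2): δ = 124.61°  ·
  (1,3): δ = 85.82°  ·
  (1,4): δ = 8.17°  ✓
  (1,5): δ = 52.02°  ·
  (2,3): δ = 141.22°  ·
  (2,4): δ = 63.56°  ·
  (2,5): δ = 3.37°  ✓
  (3,4): δ = 102.34°  ·
  (3,5): δ = 42.15°  ✓
  (4,5): δ = 119.81°  ·
antipodal pairs: 5

count = 5; pairs: (0,2), (0,3), (1,4), (2,5), (3,5)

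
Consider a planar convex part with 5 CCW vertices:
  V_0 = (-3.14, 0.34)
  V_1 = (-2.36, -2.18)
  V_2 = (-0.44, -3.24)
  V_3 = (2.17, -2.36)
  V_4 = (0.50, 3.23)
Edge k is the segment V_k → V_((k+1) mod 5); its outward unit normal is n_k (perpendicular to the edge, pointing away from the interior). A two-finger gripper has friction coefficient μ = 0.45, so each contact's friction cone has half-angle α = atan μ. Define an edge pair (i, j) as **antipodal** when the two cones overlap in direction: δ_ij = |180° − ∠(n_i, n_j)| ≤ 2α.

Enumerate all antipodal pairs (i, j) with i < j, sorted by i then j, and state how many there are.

α = atan 0.45 = 24.23°;  2α = 48.46°
n_0 = (-0.9553, -0.2957)
n_1 = (-0.4833, -0.8754)
n_2 = (+0.3195, -0.9476)
n_3 = (+0.9582, +0.2862)
n_4 = (-0.6218, +0.7832)
  (0,1): δ = 136.10°  ·
  (0,2): δ = 88.57°  ·
  (0,3): δ = 0.57°  ✓
  (0,4): δ = 111.25°  ·
  (1,2): δ = 132.47°  ·
  (1,3): δ = 44.46°  ✓
  (1,4): δ = 67.35°  ·
  (2,3): δ = 92.00°  ·
  (2,4): δ = 19.82°  ✓
  (3,4): δ = 68.19°  ·
antipodal pairs: 3

count = 3; pairs: (0,3), (1,3), (2,4)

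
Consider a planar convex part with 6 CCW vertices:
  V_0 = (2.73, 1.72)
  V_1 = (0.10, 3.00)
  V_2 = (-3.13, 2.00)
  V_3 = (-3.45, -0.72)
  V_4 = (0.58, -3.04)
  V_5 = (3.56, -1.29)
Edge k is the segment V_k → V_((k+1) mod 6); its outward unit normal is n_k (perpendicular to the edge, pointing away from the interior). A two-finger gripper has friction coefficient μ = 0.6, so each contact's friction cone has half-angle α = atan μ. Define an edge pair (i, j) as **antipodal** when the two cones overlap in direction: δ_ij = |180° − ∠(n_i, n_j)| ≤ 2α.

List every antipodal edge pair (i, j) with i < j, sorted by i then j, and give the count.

α = atan 0.6 = 30.96°;  2α = 61.93°
n_0 = (+0.4376, +0.8992)
n_1 = (-0.2957, +0.9553)
n_2 = (-0.9932, +0.1168)
n_3 = (-0.4989, -0.8667)
n_4 = (+0.5064, -0.8623)
n_5 = (+0.9640, +0.2658)
  (0,1): δ = 136.85°  ·
  (0,2): δ = 70.76°  ·
  (0,3): δ = 3.98°  ✓
  (0,4): δ = 56.38°  ✓
  (0,5): δ = 131.37°  ·
  (1,2): δ = 113.91°  ·
  (1,3): δ = 47.13°  ✓
  (1,4): δ = 13.22°  ✓
  (1,5): δ = 88.21°  ·
  (2,3): δ = 113.22°  ·
  (2,4): δ = 52.87°  ✓
  (2,5): δ = 22.13°  ✓
  (3,4): δ = 119.65°  ·
  (3,5): δ = 44.66°  ✓
  (4,5): δ = 105.01°  ·
antipodal pairs: 7

count = 7; pairs: (0,3), (0,4), (1,3), (1,4), (2,4), (2,5), (3,5)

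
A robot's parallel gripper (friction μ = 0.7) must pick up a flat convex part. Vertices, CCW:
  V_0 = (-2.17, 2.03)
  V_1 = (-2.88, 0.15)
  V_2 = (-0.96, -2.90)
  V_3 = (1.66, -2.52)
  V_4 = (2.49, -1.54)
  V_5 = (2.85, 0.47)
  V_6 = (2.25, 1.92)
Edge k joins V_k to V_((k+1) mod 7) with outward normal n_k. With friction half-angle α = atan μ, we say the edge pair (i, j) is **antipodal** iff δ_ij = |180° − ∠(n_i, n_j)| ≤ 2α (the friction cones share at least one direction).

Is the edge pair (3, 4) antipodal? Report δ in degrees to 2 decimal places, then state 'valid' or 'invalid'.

α = atan 0.7 = 34.99°;  2α = 69.98°
edge 3: e_3 = (+0.83, +0.98);  n_3 = (+0.7631, -0.6463)
edge 4: e_4 = (+0.36, +2.01);  n_4 = (+0.9843, -0.1763)
∠(n_3, n_4) = 30.11°
δ = |180° − 30.11°| = 149.89°
149.89° > 2α = 69.98°  →  invalid

δ = 149.89°, invalid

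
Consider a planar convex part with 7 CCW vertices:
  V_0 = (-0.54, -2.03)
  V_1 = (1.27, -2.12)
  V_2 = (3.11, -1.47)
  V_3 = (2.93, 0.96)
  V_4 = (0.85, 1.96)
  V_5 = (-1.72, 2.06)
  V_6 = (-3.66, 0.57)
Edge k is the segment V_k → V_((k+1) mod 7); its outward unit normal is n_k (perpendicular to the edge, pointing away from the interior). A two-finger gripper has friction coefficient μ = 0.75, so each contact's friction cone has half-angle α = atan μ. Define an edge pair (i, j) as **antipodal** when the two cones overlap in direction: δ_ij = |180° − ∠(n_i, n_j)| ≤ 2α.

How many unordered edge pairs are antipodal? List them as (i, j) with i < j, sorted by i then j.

count = 10; pairs: (0,3), (0,4), (0,5), (1,3), (1,4), (1,5), (2,5), (2,6), (3,6), (4,6)

α = atan 0.75 = 36.87°;  2α = 73.74°
n_0 = (-0.0497, -0.9988)
n_1 = (+0.3331, -0.9429)
n_2 = (+0.9973, +0.0739)
n_3 = (+0.4333, +0.9013)
n_4 = (+0.0389, +0.9992)
n_5 = (-0.6091, +0.7931)
n_6 = (-0.6402, -0.7682)
  (0,1): δ = 157.70°  ·
  (0,2): δ = 82.92°  ·
  (0,3): δ = 22.83°  ✓
  (0,4): δ = 0.62°  ✓
  (0,5): δ = 40.37°  ✓
  (0,6): δ = 143.04°  ·
  (1,2): δ = 105.22°  ·
  (1,3): δ = 45.13°  ✓
  (1,4): δ = 21.68°  ✓
  (1,5): δ = 18.07°  ✓
  (1,6): δ = 120.74°  ·
  (2,3): δ = 119.91°  ·
  (2,4): δ = 96.46°  ·
  (2,5): δ = 56.71°  ✓
  (2,6): δ = 45.96°  ✓
  (3,4): δ = 156.55°  ·
  (3,5): δ = 116.80°  ·
  (3,6): δ = 14.13°  ✓
  (4,5): δ = 140.25°  ·
  (4,6): δ = 37.58°  ✓
  (5,6): δ = 77.33°  ·
antipodal pairs: 10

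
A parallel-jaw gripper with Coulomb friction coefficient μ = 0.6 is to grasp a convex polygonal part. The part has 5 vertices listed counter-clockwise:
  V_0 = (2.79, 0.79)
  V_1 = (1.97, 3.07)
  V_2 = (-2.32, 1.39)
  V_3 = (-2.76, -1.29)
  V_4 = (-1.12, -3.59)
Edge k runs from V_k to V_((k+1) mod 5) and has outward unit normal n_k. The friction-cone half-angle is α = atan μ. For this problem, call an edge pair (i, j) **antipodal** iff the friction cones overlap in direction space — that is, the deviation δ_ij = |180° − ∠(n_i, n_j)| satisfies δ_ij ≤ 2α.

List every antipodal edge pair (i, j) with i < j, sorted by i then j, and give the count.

count = 4; pairs: (0,2), (0,3), (1,4), (2,4)

α = atan 0.6 = 30.96°;  2α = 61.93°
n_0 = (+0.9410, +0.3384)
n_1 = (-0.3646, +0.9311)
n_2 = (-0.9868, +0.1620)
n_3 = (-0.8142, -0.5806)
n_4 = (+0.7460, -0.6659)
  (0,1): δ = 88.40°  ·
  (0,2): δ = 29.10°  ✓
  (0,3): δ = 15.71°  ✓
  (0,4): δ = 118.46°  ·
  (1,2): δ = 120.71°  ·
  (1,3): δ = 75.90°  ·
  (1,4): δ = 26.86°  ✓
  (2,3): δ = 135.19°  ·
  (2,4): δ = 32.43°  ✓
  (3,4): δ = 77.25°  ·
antipodal pairs: 4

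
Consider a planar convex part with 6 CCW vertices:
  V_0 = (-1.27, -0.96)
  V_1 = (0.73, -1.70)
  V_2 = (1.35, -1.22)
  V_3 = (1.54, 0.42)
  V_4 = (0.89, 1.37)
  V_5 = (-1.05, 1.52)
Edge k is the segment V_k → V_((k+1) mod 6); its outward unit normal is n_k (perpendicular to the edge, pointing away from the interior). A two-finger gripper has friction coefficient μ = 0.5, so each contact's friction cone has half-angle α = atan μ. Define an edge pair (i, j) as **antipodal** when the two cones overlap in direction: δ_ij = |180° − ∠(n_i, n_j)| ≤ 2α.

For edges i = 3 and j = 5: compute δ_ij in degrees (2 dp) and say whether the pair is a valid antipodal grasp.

α = atan 0.5 = 26.57°;  2α = 53.13°
edge 3: e_3 = (-0.65, +0.95);  n_3 = (+0.8253, +0.5647)
edge 5: e_5 = (-0.22, -2.48);  n_5 = (-0.9961, +0.0884)
∠(n_3, n_5) = 140.55°
δ = |180° − 140.55°| = 39.45°
39.45° ≤ 2α = 53.13°  →  valid

δ = 39.45°, valid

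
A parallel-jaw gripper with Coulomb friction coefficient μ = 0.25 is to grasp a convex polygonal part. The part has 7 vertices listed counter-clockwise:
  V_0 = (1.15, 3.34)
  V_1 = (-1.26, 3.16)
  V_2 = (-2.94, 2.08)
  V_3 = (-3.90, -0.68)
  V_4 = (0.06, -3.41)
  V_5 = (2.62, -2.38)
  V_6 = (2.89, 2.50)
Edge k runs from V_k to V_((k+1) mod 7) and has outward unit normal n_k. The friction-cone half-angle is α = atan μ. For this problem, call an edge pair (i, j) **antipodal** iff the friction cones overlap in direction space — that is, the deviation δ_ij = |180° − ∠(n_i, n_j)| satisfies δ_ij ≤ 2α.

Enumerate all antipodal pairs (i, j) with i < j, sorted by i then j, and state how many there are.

α = atan 0.25 = 14.04°;  2α = 28.07°
n_0 = (-0.0745, +0.9972)
n_1 = (-0.5408, +0.8412)
n_2 = (-0.9445, +0.3285)
n_3 = (-0.5676, -0.8233)
n_4 = (+0.3733, -0.9277)
n_5 = (+0.9985, -0.0552)
n_6 = (+0.4347, +0.9006)
  (0,1): δ = 151.54°  ·
  (0,2): δ = 113.45°  ·
  (0,3): δ = 38.85°  ·
  (0,4): δ = 17.65°  ✓
  (0,5): δ = 82.56°  ·
  (0,6): δ = 149.96°  ·
  (1,2): δ = 141.91°  ·
  (1,3): δ = 67.32°  ·
  (1,4): δ = 10.82°  ✓
  (1,5): δ = 54.10°  ·
  (1,6): δ = 121.50°  ·
  (2,3): δ = 105.40°  ·
  (2,4): δ = 48.90°  ·
  (2,5): δ = 16.01°  ✓
  (2,6): δ = 83.41°  ·
  (3,4): δ = 123.50°  ·
  (3,5): δ = 58.58°  ·
  (3,6): δ = 8.81°  ✓
  (4,5): δ = 115.08°  ·
  (4,6): δ = 47.69°  ·
  (5,6): δ = 112.60°  ·
antipodal pairs: 4

count = 4; pairs: (0,4), (1,4), (2,5), (3,6)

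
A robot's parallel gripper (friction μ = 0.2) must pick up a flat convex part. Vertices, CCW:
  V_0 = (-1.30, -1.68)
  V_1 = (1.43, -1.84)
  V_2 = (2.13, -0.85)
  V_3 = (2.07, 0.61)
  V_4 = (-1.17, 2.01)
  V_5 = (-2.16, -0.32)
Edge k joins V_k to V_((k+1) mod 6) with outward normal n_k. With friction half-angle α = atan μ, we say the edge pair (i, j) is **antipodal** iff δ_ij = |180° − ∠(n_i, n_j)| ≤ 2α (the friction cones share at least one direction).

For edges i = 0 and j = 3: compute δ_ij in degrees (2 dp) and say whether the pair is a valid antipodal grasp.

α = atan 0.2 = 11.31°;  2α = 22.62°
edge 0: e_0 = (+2.73, -0.16);  n_0 = (-0.0585, -0.9983)
edge 3: e_3 = (-3.24, +1.40);  n_3 = (+0.3967, +0.9180)
∠(n_0, n_3) = 159.99°
δ = |180° − 159.99°| = 20.01°
20.01° ≤ 2α = 22.62°  →  valid

δ = 20.01°, valid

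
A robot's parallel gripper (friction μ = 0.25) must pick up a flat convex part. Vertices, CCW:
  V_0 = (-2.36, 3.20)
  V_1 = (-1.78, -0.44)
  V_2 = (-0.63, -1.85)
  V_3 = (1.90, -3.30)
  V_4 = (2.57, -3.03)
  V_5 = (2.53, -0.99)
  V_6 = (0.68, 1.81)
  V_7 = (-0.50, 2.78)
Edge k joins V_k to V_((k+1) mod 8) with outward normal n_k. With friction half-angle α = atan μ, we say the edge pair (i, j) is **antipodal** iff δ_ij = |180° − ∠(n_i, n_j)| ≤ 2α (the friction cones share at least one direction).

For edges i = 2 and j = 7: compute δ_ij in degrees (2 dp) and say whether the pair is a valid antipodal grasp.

α = atan 0.25 = 14.04°;  2α = 28.07°
edge 2: e_2 = (+2.53, -1.45);  n_2 = (-0.4972, -0.8676)
edge 7: e_7 = (-1.86, +0.42);  n_7 = (+0.2203, +0.9754)
∠(n_2, n_7) = 162.91°
δ = |180° − 162.91°| = 17.09°
17.09° ≤ 2α = 28.07°  →  valid

δ = 17.09°, valid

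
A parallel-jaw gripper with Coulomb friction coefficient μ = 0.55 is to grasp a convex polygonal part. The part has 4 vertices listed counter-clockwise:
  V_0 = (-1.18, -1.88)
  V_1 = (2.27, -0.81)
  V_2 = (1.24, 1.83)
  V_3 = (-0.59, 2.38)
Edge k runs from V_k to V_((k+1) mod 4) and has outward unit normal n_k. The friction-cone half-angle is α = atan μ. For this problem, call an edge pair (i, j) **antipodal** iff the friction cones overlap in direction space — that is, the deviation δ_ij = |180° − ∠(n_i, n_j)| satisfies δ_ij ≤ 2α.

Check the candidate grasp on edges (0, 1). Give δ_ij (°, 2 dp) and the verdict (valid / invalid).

α = atan 0.55 = 28.81°;  2α = 57.62°
edge 0: e_0 = (+3.45, +1.07);  n_0 = (+0.2962, -0.9551)
edge 1: e_1 = (-1.03, +2.64);  n_1 = (+0.9316, +0.3635)
∠(n_0, n_1) = 94.08°
δ = |180° − 94.08°| = 85.92°
85.92° > 2α = 57.62°  →  invalid

δ = 85.92°, invalid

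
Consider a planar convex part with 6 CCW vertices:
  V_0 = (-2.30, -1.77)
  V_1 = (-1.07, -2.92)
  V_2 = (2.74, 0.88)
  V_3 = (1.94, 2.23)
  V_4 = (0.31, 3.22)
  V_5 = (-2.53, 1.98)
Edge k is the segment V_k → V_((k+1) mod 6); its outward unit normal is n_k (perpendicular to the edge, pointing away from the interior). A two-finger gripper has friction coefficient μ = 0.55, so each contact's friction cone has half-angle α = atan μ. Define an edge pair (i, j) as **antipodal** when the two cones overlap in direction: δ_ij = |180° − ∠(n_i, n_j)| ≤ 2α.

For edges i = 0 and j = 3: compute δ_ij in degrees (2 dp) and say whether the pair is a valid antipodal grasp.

δ = 11.80°, valid

α = atan 0.55 = 28.81°;  2α = 57.62°
edge 0: e_0 = (+1.23, -1.15);  n_0 = (-0.6830, -0.7305)
edge 3: e_3 = (-1.63, +0.99);  n_3 = (+0.5191, +0.8547)
∠(n_0, n_3) = 168.20°
δ = |180° − 168.20°| = 11.80°
11.80° ≤ 2α = 57.62°  →  valid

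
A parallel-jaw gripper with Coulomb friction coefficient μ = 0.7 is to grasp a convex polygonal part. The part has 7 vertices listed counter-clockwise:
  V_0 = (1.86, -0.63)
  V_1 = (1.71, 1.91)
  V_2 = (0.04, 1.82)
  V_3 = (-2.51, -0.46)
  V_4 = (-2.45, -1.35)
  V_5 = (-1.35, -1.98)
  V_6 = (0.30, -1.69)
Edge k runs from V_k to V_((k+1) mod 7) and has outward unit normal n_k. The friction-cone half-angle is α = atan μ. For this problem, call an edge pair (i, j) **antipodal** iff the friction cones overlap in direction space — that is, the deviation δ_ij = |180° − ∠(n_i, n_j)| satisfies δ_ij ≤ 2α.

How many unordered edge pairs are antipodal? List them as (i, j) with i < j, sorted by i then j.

count = 9; pairs: (0,2), (0,3), (0,4), (1,4), (1,5), (1,6), (2,5), (2,6), (3,6)

α = atan 0.7 = 34.99°;  2α = 69.98°
n_0 = (+0.9983, +0.0590)
n_1 = (-0.0538, +0.9986)
n_2 = (-0.6665, +0.7455)
n_3 = (-0.9977, -0.0673)
n_4 = (-0.4970, -0.8678)
n_5 = (+0.1731, -0.9849)
n_6 = (+0.5620, -0.8271)
  (0,1): δ = 90.29°  ·
  (0,2): δ = 51.58°  ✓
  (0,3): δ = 0.48°  ✓
  (0,4): δ = 56.82°  ✓
  (0,5): δ = 96.59°  ·
  (0,6): δ = 120.82°  ·
  (1,2): δ = 141.28°  ·
  (1,3): δ = 89.23°  ·
  (1,4): δ = 32.89°  ✓
  (1,5): δ = 6.88°  ✓
  (1,6): δ = 31.11°  ✓
  (2,3): δ = 127.94°  ·
  (2,4): δ = 71.60°  ·
  (2,5): δ = 31.83°  ✓
  (2,6): δ = 7.60°  ✓
  (3,4): δ = 123.66°  ·
  (3,5): δ = 83.89°  ·
  (3,6): δ = 59.66°  ✓
  (4,5): δ = 140.23°  ·
  (4,6): δ = 116.00°  ·
  (5,6): δ = 155.77°  ·
antipodal pairs: 9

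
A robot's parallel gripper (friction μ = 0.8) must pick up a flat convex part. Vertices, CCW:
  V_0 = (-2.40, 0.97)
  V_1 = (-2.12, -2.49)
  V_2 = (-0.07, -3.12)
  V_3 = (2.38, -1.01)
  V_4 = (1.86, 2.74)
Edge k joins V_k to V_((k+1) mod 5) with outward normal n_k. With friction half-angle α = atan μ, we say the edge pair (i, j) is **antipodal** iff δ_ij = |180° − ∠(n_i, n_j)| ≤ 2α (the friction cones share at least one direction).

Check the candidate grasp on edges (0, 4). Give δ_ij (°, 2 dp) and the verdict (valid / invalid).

δ = 107.94°, invalid

α = atan 0.8 = 38.66°;  2α = 77.32°
edge 0: e_0 = (+0.28, -3.46);  n_0 = (-0.9967, -0.0807)
edge 4: e_4 = (-4.26, -1.77);  n_4 = (-0.3837, +0.9235)
∠(n_0, n_4) = 72.06°
δ = |180° − 72.06°| = 107.94°
107.94° > 2α = 77.32°  →  invalid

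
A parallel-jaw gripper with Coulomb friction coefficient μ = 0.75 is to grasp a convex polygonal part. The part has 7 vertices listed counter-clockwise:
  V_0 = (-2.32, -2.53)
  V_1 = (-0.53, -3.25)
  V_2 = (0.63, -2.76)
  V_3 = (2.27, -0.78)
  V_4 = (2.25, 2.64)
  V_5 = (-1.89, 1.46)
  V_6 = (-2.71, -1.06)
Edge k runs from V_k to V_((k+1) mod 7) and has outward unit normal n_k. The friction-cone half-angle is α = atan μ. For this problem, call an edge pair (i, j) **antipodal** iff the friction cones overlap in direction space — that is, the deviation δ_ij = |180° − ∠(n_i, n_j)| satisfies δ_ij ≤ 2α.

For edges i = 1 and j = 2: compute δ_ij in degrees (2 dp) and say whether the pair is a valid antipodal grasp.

δ = 152.53°, invalid

α = atan 0.75 = 36.87°;  2α = 73.74°
edge 1: e_1 = (+1.16, +0.49);  n_1 = (+0.3891, -0.9212)
edge 2: e_2 = (+1.64, +1.98);  n_2 = (+0.7701, -0.6379)
∠(n_1, n_2) = 27.47°
δ = |180° − 27.47°| = 152.53°
152.53° > 2α = 73.74°  →  invalid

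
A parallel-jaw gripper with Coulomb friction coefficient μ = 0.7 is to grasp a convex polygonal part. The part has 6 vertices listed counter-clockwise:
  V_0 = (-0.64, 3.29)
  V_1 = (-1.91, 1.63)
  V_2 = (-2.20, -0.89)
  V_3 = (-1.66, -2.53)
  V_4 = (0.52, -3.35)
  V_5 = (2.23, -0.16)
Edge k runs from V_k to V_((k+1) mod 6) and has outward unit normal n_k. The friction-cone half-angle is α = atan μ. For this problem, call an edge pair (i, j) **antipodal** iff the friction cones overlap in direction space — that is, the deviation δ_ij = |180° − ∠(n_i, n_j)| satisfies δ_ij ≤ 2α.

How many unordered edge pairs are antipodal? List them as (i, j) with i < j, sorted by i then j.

α = atan 0.7 = 34.99°;  2α = 69.98°
n_0 = (-0.7942, +0.6076)
n_1 = (-0.9934, +0.1143)
n_2 = (-0.9498, -0.3128)
n_3 = (-0.3521, -0.9360)
n_4 = (+0.8814, -0.4725)
n_5 = (+0.7688, +0.6395)
  (0,1): δ = 149.15°  ·
  (0,2): δ = 124.36°  ·
  (0,3): δ = 73.20°  ·
  (0,4): δ = 9.22°  ✓
  (0,5): δ = 77.17°  ·
  (1,2): δ = 155.21°  ·
  (1,3): δ = 104.05°  ·
  (1,4): δ = 21.63°  ✓
  (1,5): δ = 46.32°  ✓
  (2,3): δ = 128.84°  ·
  (2,4): δ = 46.42°  ✓
  (2,5): δ = 21.53°  ✓
  (3,4): δ = 97.58°  ·
  (3,5): δ = 29.63°  ✓
  (4,5): δ = 112.05°  ·
antipodal pairs: 6

count = 6; pairs: (0,4), (1,4), (1,5), (2,4), (2,5), (3,5)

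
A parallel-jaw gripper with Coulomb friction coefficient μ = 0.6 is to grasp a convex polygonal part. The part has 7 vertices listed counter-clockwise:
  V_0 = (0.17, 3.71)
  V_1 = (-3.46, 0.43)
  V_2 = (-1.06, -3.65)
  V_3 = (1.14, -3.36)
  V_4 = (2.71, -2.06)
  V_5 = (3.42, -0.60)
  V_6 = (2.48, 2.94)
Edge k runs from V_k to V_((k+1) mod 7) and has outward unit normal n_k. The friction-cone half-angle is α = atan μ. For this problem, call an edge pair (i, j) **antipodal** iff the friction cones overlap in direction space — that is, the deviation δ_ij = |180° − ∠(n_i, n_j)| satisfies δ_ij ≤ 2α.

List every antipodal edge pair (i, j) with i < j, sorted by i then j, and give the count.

α = atan 0.6 = 30.96°;  2α = 61.93°
n_0 = (-0.6704, +0.7420)
n_1 = (-0.8619, -0.5070)
n_2 = (+0.1307, -0.9914)
n_3 = (+0.6378, -0.7702)
n_4 = (+0.8993, -0.4373)
n_5 = (+0.9665, +0.2566)
n_6 = (+0.3162, +0.9487)
  (0,1): δ = 101.63°  ·
  (0,2): δ = 34.59°  ✓
  (0,3): δ = 2.47°  ✓
  (0,4): δ = 21.97°  ✓
  (0,5): δ = 62.77°  ·
  (0,6): δ = 119.46°  ·
  (1,2): δ = 112.96°  ·
  (1,3): δ = 80.84°  ·
  (1,4): δ = 56.40°  ✓
  (1,5): δ = 15.59°  ✓
  (1,6): δ = 41.10°  ✓
  (2,3): δ = 147.88°  ·
  (2,4): δ = 123.44°  ·
  (2,5): δ = 82.64°  ·
  (2,6): δ = 25.94°  ✓
  (3,4): δ = 155.56°  ·
  (3,5): δ = 114.75°  ·
  (3,6): δ = 58.06°  ✓
  (4,5): δ = 139.20°  ·
  (4,6): δ = 82.50°  ·
  (5,6): δ = 123.31°  ·
antipodal pairs: 8

count = 8; pairs: (0,2), (0,3), (0,4), (1,4), (1,5), (1,6), (2,6), (3,6)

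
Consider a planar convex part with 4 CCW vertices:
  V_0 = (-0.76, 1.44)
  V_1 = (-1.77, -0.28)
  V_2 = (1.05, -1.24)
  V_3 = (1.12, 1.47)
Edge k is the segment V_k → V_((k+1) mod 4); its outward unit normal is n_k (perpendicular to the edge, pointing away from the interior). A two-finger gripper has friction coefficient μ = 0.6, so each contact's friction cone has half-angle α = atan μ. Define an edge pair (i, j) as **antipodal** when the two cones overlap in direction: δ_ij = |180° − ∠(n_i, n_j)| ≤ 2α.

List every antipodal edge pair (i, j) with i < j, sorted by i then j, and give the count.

α = atan 0.6 = 30.96°;  2α = 61.93°
n_0 = (-0.8623, +0.5064)
n_1 = (-0.3223, -0.9466)
n_2 = (+0.9997, -0.0258)
n_3 = (-0.0160, +0.9999)
  (0,1): δ = 78.38°  ·
  (0,2): δ = 28.94°  ✓
  (0,3): δ = 121.34°  ·
  (1,2): δ = 72.68°  ·
  (1,3): δ = 19.71°  ✓
  (2,3): δ = 87.61°  ·
antipodal pairs: 2

count = 2; pairs: (0,2), (1,3)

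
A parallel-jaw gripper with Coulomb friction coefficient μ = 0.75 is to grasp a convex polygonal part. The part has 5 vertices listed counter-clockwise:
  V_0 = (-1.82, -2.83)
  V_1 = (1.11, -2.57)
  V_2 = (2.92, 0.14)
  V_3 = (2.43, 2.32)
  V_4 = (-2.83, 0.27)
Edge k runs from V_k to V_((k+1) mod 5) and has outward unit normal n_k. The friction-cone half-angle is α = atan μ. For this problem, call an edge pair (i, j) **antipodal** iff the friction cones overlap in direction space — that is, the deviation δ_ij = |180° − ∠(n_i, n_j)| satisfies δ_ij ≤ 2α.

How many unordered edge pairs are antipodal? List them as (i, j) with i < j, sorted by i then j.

count = 4; pairs: (0,3), (1,3), (1,4), (2,4)

α = atan 0.75 = 36.87°;  2α = 73.74°
n_0 = (+0.0884, -0.9961)
n_1 = (+0.8316, -0.5554)
n_2 = (+0.9757, +0.2193)
n_3 = (-0.3631, +0.9317)
n_4 = (-0.9508, -0.3098)
  (0,1): δ = 128.81°  ·
  (0,2): δ = 82.40°  ·
  (0,3): δ = 16.22°  ✓
  (0,4): δ = 102.97°  ·
  (1,2): δ = 133.59°  ·
  (1,3): δ = 34.97°  ✓
  (1,4): δ = 51.78°  ✓
  (2,3): δ = 81.38°  ·
  (2,4): δ = 5.38°  ✓
  (3,4): δ = 93.25°  ·
antipodal pairs: 4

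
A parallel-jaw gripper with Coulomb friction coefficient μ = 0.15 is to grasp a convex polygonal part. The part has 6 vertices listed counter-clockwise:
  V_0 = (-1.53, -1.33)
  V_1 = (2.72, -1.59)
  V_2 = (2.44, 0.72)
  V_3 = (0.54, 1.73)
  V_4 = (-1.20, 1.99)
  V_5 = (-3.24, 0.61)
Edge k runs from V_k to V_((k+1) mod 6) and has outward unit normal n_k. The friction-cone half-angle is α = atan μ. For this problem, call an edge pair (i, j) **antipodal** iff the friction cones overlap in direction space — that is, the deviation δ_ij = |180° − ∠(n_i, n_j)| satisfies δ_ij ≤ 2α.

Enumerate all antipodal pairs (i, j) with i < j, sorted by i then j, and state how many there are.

α = atan 0.15 = 8.53°;  2α = 17.06°
n_0 = (-0.0611, -0.9981)
n_1 = (+0.9927, +0.1203)
n_2 = (+0.4694, +0.8830)
n_3 = (+0.1478, +0.9890)
n_4 = (-0.5603, +0.8283)
n_5 = (-0.7502, -0.6612)
  (0,1): δ = 79.59°  ·
  (0,2): δ = 24.49°  ·
  (0,3): δ = 5.00°  ✓
  (0,4): δ = 37.58°  ·
  (0,5): δ = 134.90°  ·
  (1,2): δ = 124.91°  ·
  (1,3): δ = 105.41°  ·
  (1,4): δ = 62.83°  ·
  (1,5): δ = 34.48°  ·
  (2,3): δ = 160.50°  ·
  (2,4): δ = 117.93°  ·
  (2,5): δ = 20.61°  ·
  (3,4): δ = 137.42°  ·
  (3,5): δ = 40.11°  ·
  (4,5): δ = 82.68°  ·
antipodal pairs: 1

count = 1; pairs: (0,3)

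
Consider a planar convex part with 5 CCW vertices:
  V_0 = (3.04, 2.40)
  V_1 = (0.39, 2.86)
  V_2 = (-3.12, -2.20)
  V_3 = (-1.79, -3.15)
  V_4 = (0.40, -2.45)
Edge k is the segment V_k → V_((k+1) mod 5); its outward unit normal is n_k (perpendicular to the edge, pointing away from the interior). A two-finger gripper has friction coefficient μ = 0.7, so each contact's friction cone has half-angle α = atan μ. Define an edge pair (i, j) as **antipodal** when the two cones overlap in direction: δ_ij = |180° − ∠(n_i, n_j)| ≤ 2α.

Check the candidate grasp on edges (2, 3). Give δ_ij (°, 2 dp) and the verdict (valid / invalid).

δ = 126.74°, invalid

α = atan 0.7 = 34.99°;  2α = 69.98°
edge 2: e_2 = (+1.33, -0.95);  n_2 = (-0.5812, -0.8137)
edge 3: e_3 = (+2.19, +0.70);  n_3 = (+0.3045, -0.9525)
∠(n_2, n_3) = 53.26°
δ = |180° − 53.26°| = 126.74°
126.74° > 2α = 69.98°  →  invalid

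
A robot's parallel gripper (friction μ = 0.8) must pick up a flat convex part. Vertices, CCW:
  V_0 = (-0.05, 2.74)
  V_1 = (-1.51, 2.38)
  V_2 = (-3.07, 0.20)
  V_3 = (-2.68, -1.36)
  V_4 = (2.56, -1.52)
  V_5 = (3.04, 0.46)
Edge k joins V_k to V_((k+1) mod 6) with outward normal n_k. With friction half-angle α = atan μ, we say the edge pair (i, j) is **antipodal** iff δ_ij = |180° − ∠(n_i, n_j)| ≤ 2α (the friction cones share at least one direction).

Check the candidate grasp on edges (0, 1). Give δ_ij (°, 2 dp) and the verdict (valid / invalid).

α = atan 0.8 = 38.66°;  2α = 77.32°
edge 0: e_0 = (-1.46, -0.36);  n_0 = (-0.2394, +0.9709)
edge 1: e_1 = (-1.56, -2.18);  n_1 = (-0.8132, +0.5819)
∠(n_0, n_1) = 40.56°
δ = |180° − 40.56°| = 139.44°
139.44° > 2α = 77.32°  →  invalid

δ = 139.44°, invalid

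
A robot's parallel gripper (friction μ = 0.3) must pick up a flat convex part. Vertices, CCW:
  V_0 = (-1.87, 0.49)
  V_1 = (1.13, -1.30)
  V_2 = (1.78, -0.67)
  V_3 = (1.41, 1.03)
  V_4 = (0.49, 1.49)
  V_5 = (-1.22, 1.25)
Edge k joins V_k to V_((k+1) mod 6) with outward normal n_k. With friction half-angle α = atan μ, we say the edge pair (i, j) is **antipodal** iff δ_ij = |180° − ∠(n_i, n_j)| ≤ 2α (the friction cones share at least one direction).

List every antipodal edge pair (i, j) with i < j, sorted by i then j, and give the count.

α = atan 0.3 = 16.70°;  2α = 33.40°
n_0 = (-0.5124, -0.8588)
n_1 = (+0.6960, -0.7181)
n_2 = (+0.9771, +0.2127)
n_3 = (+0.4472, +0.8944)
n_4 = (-0.1390, +0.9903)
n_5 = (-0.7600, +0.6500)
  (0,1): δ = 105.07°  ·
  (0,2): δ = 46.90°  ·
  (0,3): δ = 4.26°  ✓
  (0,4): δ = 38.81°  ·
  (0,5): δ = 80.28°  ·
  (1,2): δ = 121.83°  ·
  (1,3): δ = 70.67°  ·
  (1,4): δ = 36.12°  ·
  (1,5): δ = 5.36°  ✓
  (2,3): δ = 128.84°  ·
  (2,4): δ = 94.29°  ·
  (2,5): δ = 52.82°  ·
  (3,4): δ = 145.45°  ·
  (3,5): δ = 103.97°  ·
  (4,5): δ = 138.53°  ·
antipodal pairs: 2

count = 2; pairs: (0,3), (1,5)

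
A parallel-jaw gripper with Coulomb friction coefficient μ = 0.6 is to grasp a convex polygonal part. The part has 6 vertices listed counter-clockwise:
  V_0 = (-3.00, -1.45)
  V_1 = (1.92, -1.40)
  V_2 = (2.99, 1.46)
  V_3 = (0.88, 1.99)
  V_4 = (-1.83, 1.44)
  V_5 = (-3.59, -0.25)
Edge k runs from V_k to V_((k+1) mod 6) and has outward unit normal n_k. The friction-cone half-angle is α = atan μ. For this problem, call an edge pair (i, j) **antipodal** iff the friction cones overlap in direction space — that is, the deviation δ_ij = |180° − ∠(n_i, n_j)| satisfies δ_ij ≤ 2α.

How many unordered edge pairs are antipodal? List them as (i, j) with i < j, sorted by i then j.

count = 7; pairs: (0,2), (0,3), (0,4), (1,3), (1,4), (1,5), (2,5)

α = atan 0.6 = 30.96°;  2α = 61.93°
n_0 = (+0.0102, -0.9999)
n_1 = (+0.9366, -0.3504)
n_2 = (+0.2436, +0.9699)
n_3 = (-0.1989, +0.9800)
n_4 = (-0.6926, +0.7213)
n_5 = (-0.8974, -0.4412)
  (0,1): δ = 111.09°  ·
  (0,2): δ = 14.68°  ✓
  (0,3): δ = 10.89°  ✓
  (0,4): δ = 43.26°  ✓
  (0,5): δ = 115.60°  ·
  (1,2): δ = 83.59°  ·
  (1,3): δ = 58.02°  ✓
  (1,4): δ = 25.65°  ✓
  (1,5): δ = 46.69°  ✓
  (2,3): δ = 154.43°  ·
  (2,4): δ = 122.06°  ·
  (2,5): δ = 49.72°  ✓
  (3,4): δ = 147.63°  ·
  (3,5): δ = 75.29°  ·
  (4,5): δ = 107.66°  ·
antipodal pairs: 7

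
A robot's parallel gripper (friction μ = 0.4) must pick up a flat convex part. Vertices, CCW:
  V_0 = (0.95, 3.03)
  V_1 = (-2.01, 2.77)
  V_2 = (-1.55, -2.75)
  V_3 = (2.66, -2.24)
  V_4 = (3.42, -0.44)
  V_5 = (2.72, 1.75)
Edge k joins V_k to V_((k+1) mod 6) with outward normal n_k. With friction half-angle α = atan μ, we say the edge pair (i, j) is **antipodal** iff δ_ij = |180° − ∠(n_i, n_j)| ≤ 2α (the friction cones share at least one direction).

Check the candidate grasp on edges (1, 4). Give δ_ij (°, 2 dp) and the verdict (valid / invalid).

δ = 12.96°, valid

α = atan 0.4 = 21.80°;  2α = 43.60°
edge 1: e_1 = (+0.46, -5.52);  n_1 = (-0.9965, -0.0830)
edge 4: e_4 = (-0.70, +2.19);  n_4 = (+0.9525, +0.3045)
∠(n_1, n_4) = 167.04°
δ = |180° − 167.04°| = 12.96°
12.96° ≤ 2α = 43.60°  →  valid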